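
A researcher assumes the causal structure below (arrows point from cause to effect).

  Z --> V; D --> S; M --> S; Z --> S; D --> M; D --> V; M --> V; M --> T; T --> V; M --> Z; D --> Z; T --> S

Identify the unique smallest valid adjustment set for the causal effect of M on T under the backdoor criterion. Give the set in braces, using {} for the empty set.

Variables eligible for adjustment (non-descendants of M, excluding M and T): {D}.
Backdoor paths from M to T:
  P1: M <- D -> Z -> V <- T
  P2: M <- D -> Z -> S <- T
  P3: M <- D -> V <- Z -> S <- T
  P4: M <- D -> V <- T
  P5: M <- D -> S <- Z -> V <- T
  P6: M <- D -> S <- T
Each backdoor path contains an unconditioned collider, so every path is already blocked with the empty conditioning set:
  P1: blocked at collider V (neither it nor any descendant is in the conditioning set).
  P2: blocked at collider S (neither it nor any descendant is in the conditioning set).
  P3: blocked at collider V (neither it nor any descendant is in the conditioning set).
  P4: blocked at collider V (neither it nor any descendant is in the conditioning set).
  P5: blocked at collider S (neither it nor any descendant is in the conditioning set).
  P6: blocked at collider S (neither it nor any descendant is in the conditioning set).
The empty set is therefore the unique smallest valid set.

{}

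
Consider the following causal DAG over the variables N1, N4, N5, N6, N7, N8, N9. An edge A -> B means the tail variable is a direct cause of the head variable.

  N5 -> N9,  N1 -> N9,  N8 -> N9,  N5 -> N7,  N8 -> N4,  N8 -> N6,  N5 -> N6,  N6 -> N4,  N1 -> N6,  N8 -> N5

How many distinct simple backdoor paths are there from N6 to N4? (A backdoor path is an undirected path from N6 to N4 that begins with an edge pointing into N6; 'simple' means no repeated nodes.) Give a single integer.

5

A backdoor path from N6 to N4 is any simple undirected path whose first edge points into N6 (i.e. leaves N6 via a parent).
Parents of N6: {N1, N5, N8}.
Enumerating:
  P1: N6 <- N8 -> N4
  P2: N6 <- N1 -> N9 <- N8 -> N4
  P3: N6 <- N1 -> N9 <- N5 <- N8 -> N4
  P4: N6 <- N5 <- N8 -> N4
  P5: N6 <- N5 -> N9 <- N8 -> N4
That exhausts the simple backdoor paths. Count: 5.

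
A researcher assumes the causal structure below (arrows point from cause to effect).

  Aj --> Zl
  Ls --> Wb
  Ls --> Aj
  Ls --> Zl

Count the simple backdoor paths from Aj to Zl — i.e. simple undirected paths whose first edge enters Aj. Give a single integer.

1

A backdoor path from Aj to Zl is any simple undirected path whose first edge points into Aj (i.e. leaves Aj via a parent).
Parents of Aj: {Ls}.
Enumerating:
  P1: Aj <- Ls -> Zl
That exhausts the simple backdoor paths. Count: 1.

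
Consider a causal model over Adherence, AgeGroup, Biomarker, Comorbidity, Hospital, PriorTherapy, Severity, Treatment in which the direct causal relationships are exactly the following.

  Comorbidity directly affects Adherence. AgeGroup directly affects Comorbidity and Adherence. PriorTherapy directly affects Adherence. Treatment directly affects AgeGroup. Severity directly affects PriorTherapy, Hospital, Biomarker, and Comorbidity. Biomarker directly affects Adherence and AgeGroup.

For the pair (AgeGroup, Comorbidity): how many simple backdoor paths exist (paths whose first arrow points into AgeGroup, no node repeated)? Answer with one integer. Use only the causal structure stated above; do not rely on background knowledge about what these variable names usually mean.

4

A backdoor path from AgeGroup to Comorbidity is any simple undirected path whose first edge points into AgeGroup (i.e. leaves AgeGroup via a parent).
Parents of AgeGroup: {Biomarker, Treatment}.
Enumerating:
  P1: AgeGroup <- Biomarker <- Severity -> PriorTherapy -> Adherence <- Comorbidity
  P2: AgeGroup <- Biomarker <- Severity -> Comorbidity
  P3: AgeGroup <- Biomarker -> Adherence <- PriorTherapy <- Severity -> Comorbidity
  P4: AgeGroup <- Biomarker -> Adherence <- Comorbidity
That exhausts the simple backdoor paths. Count: 4.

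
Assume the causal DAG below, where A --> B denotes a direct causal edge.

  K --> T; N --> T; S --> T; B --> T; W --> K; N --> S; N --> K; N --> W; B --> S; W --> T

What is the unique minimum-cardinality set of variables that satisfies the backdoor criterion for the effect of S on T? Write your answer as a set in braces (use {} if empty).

Variables eligible for adjustment (non-descendants of S, excluding S and T): {B, K, N, W}.
Backdoor paths from S to T:
  P1: S <- N -> W -> K -> T
  P2: S <- N -> W -> T
  P3: S <- N -> K <- W -> T
  P4: S <- N -> K -> T
  P5: S <- N -> T
  P6: S <- B -> T
The empty set is not sufficient: P1 (S <- N -> W -> K -> T) has no collider blocking it and no conditioned non-collider, so it is open.
Try {B, N}:
  P1: blocked at fork node N ∈ conditioning set.
  P2: blocked at fork node N ∈ conditioning set.
  P3: blocked at fork node N ∈ conditioning set.
  P4: blocked at fork node N ∈ conditioning set.
  P5: blocked at fork node N ∈ conditioning set.
  P6: blocked at fork node B ∈ conditioning set.
{B, N} contains no descendant of S and blocks every backdoor path.
Every element of {B, N} is needed (dropping B leaves P6 open; dropping N leaves P1 open), so no proper subset is valid.
Among all size-2 subsets of the eligible variables, only {B, N} blocks every backdoor path, so it is the unique smallest valid adjustment set.

{B, N}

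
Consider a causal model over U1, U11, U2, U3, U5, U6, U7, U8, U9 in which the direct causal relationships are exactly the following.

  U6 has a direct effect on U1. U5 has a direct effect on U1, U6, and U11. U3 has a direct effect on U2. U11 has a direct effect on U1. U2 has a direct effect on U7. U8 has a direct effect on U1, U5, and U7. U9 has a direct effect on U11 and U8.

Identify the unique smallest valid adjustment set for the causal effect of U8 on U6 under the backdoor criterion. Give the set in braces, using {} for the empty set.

{}

Variables eligible for adjustment (non-descendants of U8, excluding U8 and U6): {U2, U3, U9}.
Backdoor paths from U8 to U6:
  P1: U8 <- U9 -> U11 <- U5 -> U6
  P2: U8 <- U9 -> U11 <- U5 -> U1 <- U6
  P3: U8 <- U9 -> U11 -> U1 <- U5 -> U6
  P4: U8 <- U9 -> U11 -> U1 <- U6
Each backdoor path contains an unconditioned collider, so every path is already blocked with the empty conditioning set:
  P1: blocked at collider U11 (neither it nor any descendant is in the conditioning set).
  P2: blocked at collider U11 (neither it nor any descendant is in the conditioning set).
  P3: blocked at collider U1 (neither it nor any descendant is in the conditioning set).
  P4: blocked at collider U1 (neither it nor any descendant is in the conditioning set).
The empty set is therefore the unique smallest valid set.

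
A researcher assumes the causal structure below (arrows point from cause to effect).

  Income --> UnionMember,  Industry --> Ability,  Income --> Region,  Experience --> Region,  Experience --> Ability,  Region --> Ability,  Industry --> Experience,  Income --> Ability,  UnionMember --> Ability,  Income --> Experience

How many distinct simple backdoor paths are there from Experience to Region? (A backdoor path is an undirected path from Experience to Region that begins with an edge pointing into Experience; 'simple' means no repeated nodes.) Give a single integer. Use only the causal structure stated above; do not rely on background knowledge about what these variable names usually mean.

6

A backdoor path from Experience to Region is any simple undirected path whose first edge points into Experience (i.e. leaves Experience via a parent).
Parents of Experience: {Income, Industry}.
Enumerating:
  P1: Experience <- Income -> UnionMember -> Ability <- Region
  P2: Experience <- Income -> Region
  P3: Experience <- Income -> Ability <- Region
  P4: Experience <- Industry -> Ability <- Income -> Region
  P5: Experience <- Industry -> Ability <- UnionMember <- Income -> Region
  P6: Experience <- Industry -> Ability <- Region
That exhausts the simple backdoor paths. Count: 6.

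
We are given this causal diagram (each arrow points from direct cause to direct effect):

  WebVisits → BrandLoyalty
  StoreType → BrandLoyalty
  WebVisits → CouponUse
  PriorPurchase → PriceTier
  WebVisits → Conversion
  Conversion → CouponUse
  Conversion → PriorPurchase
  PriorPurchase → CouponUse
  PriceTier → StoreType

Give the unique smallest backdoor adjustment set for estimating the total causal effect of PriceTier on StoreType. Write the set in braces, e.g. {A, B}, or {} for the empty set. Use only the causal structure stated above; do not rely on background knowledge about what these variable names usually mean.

{}

Variables eligible for adjustment (non-descendants of PriceTier, excluding PriceTier and StoreType): {Conversion, CouponUse, PriorPurchase, WebVisits}.
Backdoor paths from PriceTier to StoreType:
  P1: PriceTier <- PriorPurchase <- Conversion <- WebVisits -> BrandLoyalty <- StoreType
  P2: PriceTier <- PriorPurchase <- Conversion -> CouponUse <- WebVisits -> BrandLoyalty <- StoreType
  P3: PriceTier <- PriorPurchase -> CouponUse <- WebVisits -> BrandLoyalty <- StoreType
  P4: PriceTier <- PriorPurchase -> CouponUse <- Conversion <- WebVisits -> BrandLoyalty <- StoreType
Each backdoor path contains an unconditioned collider, so every path is already blocked with the empty conditioning set:
  P1: blocked at collider BrandLoyalty (neither it nor any descendant is in the conditioning set).
  P2: blocked at collider CouponUse (neither it nor any descendant is in the conditioning set).
  P3: blocked at collider CouponUse (neither it nor any descendant is in the conditioning set).
  P4: blocked at collider CouponUse (neither it nor any descendant is in the conditioning set).
The empty set is therefore the unique smallest valid set.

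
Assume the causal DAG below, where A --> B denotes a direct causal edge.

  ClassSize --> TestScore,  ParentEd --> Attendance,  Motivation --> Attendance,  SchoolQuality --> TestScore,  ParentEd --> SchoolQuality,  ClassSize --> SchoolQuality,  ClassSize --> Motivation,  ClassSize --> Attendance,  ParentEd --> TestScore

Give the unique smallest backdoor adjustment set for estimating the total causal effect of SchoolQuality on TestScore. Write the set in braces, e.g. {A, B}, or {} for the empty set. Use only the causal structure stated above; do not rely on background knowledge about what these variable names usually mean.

{ClassSize, ParentEd}

Variables eligible for adjustment (non-descendants of SchoolQuality, excluding SchoolQuality and TestScore): {Attendance, ClassSize, Motivation, ParentEd}.
Backdoor paths from SchoolQuality to TestScore:
  P1: SchoolQuality <- ClassSize -> TestScore
  P2: SchoolQuality <- ClassSize -> Motivation -> Attendance <- ParentEd -> TestScore
  P3: SchoolQuality <- ClassSize -> Attendance <- ParentEd -> TestScore
  P4: SchoolQuality <- ParentEd -> TestScore
  P5: SchoolQuality <- ParentEd -> Attendance <- ClassSize -> TestScore
  P6: SchoolQuality <- ParentEd -> Attendance <- Motivation <- ClassSize -> TestScore
The empty set is not sufficient: P1 (SchoolQuality <- ClassSize -> TestScore) has no collider blocking it and no conditioned non-collider, so it is open.
Try {ClassSize, ParentEd}:
  P1: blocked at fork node ClassSize ∈ conditioning set.
  P2: blocked at fork node ClassSize ∈ conditioning set.
  P3: blocked at fork node ClassSize ∈ conditioning set.
  P4: blocked at fork node ParentEd ∈ conditioning set.
  P5: blocked at fork node ParentEd ∈ conditioning set.
  P6: blocked at fork node ParentEd ∈ conditioning set.
{ClassSize, ParentEd} contains no descendant of SchoolQuality and blocks every backdoor path.
Every element of {ClassSize, ParentEd} is needed (dropping ClassSize leaves P1 open; dropping ParentEd leaves P4 open), so no proper subset is valid.
Among all size-2 subsets of the eligible variables, only {ClassSize, ParentEd} blocks every backdoor path, so it is the unique smallest valid adjustment set.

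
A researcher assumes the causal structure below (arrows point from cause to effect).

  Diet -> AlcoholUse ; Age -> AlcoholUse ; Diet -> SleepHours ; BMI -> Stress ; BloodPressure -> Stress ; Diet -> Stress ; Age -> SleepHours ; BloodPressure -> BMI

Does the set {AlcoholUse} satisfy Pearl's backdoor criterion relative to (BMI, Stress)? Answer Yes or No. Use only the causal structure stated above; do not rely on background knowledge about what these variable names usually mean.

No

Backdoor paths from BMI to Stress (paths whose first edge points into BMI):
  P1: BMI <- BloodPressure -> Stress
Condition 1 (no descendant of BMI in the set): holds — descendants of BMI are {Stress}; none are in {AlcoholUse}.
Condition 2 (every backdoor path blocked by {AlcoholUse}):
  P1: open — no interior node is in the conditioning set.
{AlcoholUse} does not satisfy the backdoor criterion.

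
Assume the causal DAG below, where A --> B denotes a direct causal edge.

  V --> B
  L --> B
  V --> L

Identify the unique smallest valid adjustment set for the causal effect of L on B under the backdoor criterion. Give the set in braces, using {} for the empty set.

{V}

Variables eligible for adjustment (non-descendants of L, excluding L and B): {V}.
Backdoor paths from L to B:
  P1: L <- V -> B
The empty set is not sufficient: P1 (L <- V -> B) has no collider blocking it and no conditioned non-collider, so it is open.
Try {V}:
  P1: blocked at fork node V ∈ conditioning set.
{V} contains no descendant of L and blocks every backdoor path.
{V} is the unique smallest valid adjustment set.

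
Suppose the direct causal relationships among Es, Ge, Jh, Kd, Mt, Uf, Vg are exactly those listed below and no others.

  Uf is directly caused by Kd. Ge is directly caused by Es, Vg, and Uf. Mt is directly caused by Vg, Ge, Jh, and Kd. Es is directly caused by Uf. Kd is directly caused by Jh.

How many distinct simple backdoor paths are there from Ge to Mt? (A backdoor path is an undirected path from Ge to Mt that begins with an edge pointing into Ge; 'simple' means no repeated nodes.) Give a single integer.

5

A backdoor path from Ge to Mt is any simple undirected path whose first edge points into Ge (i.e. leaves Ge via a parent).
Parents of Ge: {Es, Uf, Vg}.
Enumerating:
  P1: Ge <- Vg -> Mt
  P2: Ge <- Uf <- Kd <- Jh -> Mt
  P3: Ge <- Uf <- Kd -> Mt
  P4: Ge <- Es <- Uf <- Kd <- Jh -> Mt
  P5: Ge <- Es <- Uf <- Kd -> Mt
That exhausts the simple backdoor paths. Count: 5.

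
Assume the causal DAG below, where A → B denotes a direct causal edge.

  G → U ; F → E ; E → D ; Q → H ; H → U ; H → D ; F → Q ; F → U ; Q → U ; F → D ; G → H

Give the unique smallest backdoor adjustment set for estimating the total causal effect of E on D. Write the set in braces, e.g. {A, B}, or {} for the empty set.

Variables eligible for adjustment (non-descendants of E, excluding E and D): {F, G, H, Q, U}.
Backdoor paths from E to D:
  P1: E <- F -> Q -> H -> D
  P2: E <- F -> Q -> U <- G -> H -> D
  P3: E <- F -> Q -> U <- H -> D
  P4: E <- F -> U <- G -> H -> D
  P5: E <- F -> U <- Q -> H -> D
  P6: E <- F -> U <- H -> D
  P7: E <- F -> D
The empty set is not sufficient: P1 (E <- F -> Q -> H -> D) has no collider blocking it and no conditioned non-collider, so it is open.
Try {F}:
  P1: blocked at fork node F ∈ conditioning set.
  P2: blocked at fork node F ∈ conditioning set.
  P3: blocked at fork node F ∈ conditioning set.
  P4: blocked at fork node F ∈ conditioning set.
  P5: blocked at fork node F ∈ conditioning set.
  P6: blocked at fork node F ∈ conditioning set.
  P7: blocked at fork node F ∈ conditioning set.
{F} contains no descendant of E and blocks every backdoor path.
No other singleton works — e.g. {G} leaves P1 open — so {F} is the unique smallest valid adjustment set.

{F}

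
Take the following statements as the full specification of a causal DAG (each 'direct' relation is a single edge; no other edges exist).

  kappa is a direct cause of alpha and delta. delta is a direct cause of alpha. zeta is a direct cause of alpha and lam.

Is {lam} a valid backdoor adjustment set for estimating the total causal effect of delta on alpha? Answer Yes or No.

Backdoor paths from delta to alpha (paths whose first edge points into delta):
  P1: delta <- kappa -> alpha
Condition 1 (no descendant of delta in the set): holds — descendants of delta are {alpha}; none are in {lam}.
Condition 2 (every backdoor path blocked by {lam}):
  P1: open — no interior node is in the conditioning set.
{lam} does not satisfy the backdoor criterion.

No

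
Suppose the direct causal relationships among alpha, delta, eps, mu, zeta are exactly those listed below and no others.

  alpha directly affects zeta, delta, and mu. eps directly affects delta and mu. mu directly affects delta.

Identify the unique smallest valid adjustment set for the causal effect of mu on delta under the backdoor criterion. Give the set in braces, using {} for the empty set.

Variables eligible for adjustment (non-descendants of mu, excluding mu and delta): {alpha, eps, zeta}.
Backdoor paths from mu to delta:
  P1: mu <- eps -> delta
  P2: mu <- alpha -> delta
The empty set is not sufficient: P1 (mu <- eps -> delta) has no collider blocking it and no conditioned non-collider, so it is open.
Try {alpha, eps}:
  P1: blocked at fork node eps ∈ conditioning set.
  P2: blocked at fork node alpha ∈ conditioning set.
{alpha, eps} contains no descendant of mu and blocks every backdoor path.
Every element of {alpha, eps} is needed (dropping alpha leaves P2 open; dropping eps leaves P1 open), so no proper subset is valid.
Among all size-2 subsets of the eligible variables, only {alpha, eps} blocks every backdoor path, so it is the unique smallest valid adjustment set.

{alpha, eps}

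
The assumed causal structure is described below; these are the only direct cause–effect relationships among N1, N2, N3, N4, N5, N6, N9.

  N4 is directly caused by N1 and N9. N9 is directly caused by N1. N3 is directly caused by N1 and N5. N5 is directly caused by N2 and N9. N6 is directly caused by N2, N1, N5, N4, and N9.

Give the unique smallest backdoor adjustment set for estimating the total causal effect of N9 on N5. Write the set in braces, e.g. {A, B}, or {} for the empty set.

{}

Variables eligible for adjustment (non-descendants of N9, excluding N9 and N5): {N1, N2}.
Backdoor paths from N9 to N5:
  P1: N9 <- N1 -> N3 <- N5
  P2: N9 <- N1 -> N4 -> N6 <- N2 -> N5
  P3: N9 <- N1 -> N4 -> N6 <- N5
  P4: N9 <- N1 -> N6 <- N2 -> N5
  P5: N9 <- N1 -> N6 <- N5
Each backdoor path contains an unconditioned collider, so every path is already blocked with the empty conditioning set:
  P1: blocked at collider N3 (neither it nor any descendant is in the conditioning set).
  P2: blocked at collider N6 (neither it nor any descendant is in the conditioning set).
  P3: blocked at collider N6 (neither it nor any descendant is in the conditioning set).
  P4: blocked at collider N6 (neither it nor any descendant is in the conditioning set).
  P5: blocked at collider N6 (neither it nor any descendant is in the conditioning set).
The empty set is therefore the unique smallest valid set.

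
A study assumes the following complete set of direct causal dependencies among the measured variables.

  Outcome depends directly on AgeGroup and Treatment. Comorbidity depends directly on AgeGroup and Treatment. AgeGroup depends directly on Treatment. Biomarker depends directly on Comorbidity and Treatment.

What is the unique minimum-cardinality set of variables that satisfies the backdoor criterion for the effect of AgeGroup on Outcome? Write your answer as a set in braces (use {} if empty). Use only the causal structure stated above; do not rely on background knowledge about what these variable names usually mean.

Variables eligible for adjustment (non-descendants of AgeGroup, excluding AgeGroup and Outcome): {Treatment}.
Backdoor paths from AgeGroup to Outcome:
  P1: AgeGroup <- Treatment -> Outcome
The empty set is not sufficient: P1 (AgeGroup <- Treatment -> Outcome) has no collider blocking it and no conditioned non-collider, so it is open.
Try {Treatment}:
  P1: blocked at fork node Treatment ∈ conditioning set.
{Treatment} contains no descendant of AgeGroup and blocks every backdoor path.
{Treatment} is the unique smallest valid adjustment set.

{Treatment}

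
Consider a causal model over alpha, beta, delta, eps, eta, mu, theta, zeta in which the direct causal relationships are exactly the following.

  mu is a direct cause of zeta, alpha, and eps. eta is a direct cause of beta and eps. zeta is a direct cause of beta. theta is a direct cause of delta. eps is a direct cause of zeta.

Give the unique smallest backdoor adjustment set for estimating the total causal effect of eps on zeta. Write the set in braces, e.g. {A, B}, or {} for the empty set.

{mu}

Variables eligible for adjustment (non-descendants of eps, excluding eps and zeta): {alpha, delta, eta, mu, theta}.
Backdoor paths from eps to zeta:
  P1: eps <- mu -> zeta
  P2: eps <- eta -> beta <- zeta
The empty set is not sufficient: P1 (eps <- mu -> zeta) has no collider blocking it and no conditioned non-collider, so it is open.
Try {mu}:
  P1: blocked at fork node mu ∈ conditioning set.
  P2: blocked at collider beta (neither it nor any descendant is in the conditioning set).
{mu} contains no descendant of eps and blocks every backdoor path.
No other singleton works — e.g. {theta} leaves P1 open — so {mu} is the unique smallest valid adjustment set.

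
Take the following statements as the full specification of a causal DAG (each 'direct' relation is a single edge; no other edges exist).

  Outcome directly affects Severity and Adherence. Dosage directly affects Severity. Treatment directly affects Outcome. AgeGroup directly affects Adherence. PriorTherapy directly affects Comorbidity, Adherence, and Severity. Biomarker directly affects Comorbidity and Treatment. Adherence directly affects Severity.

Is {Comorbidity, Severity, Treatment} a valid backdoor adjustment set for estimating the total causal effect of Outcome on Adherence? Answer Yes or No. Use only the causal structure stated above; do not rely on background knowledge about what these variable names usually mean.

No

Backdoor paths from Outcome to Adherence (paths whose first edge points into Outcome):
  P1: Outcome <- Treatment <- Biomarker -> Comorbidity <- PriorTherapy -> Adherence
  P2: Outcome <- Treatment <- Biomarker -> Comorbidity <- PriorTherapy -> Severity <- Adherence
Condition 1 (no descendant of Outcome in the set): FAILS — Severity is a descendant of Outcome.
Condition 2 (every backdoor path blocked by {Comorbidity, Severity, Treatment}):
  P1: blocked at chain node Treatment ∈ conditioning set.
  P2: blocked at chain node Treatment ∈ conditioning set.
{Comorbidity, Severity, Treatment} does not satisfy the backdoor criterion.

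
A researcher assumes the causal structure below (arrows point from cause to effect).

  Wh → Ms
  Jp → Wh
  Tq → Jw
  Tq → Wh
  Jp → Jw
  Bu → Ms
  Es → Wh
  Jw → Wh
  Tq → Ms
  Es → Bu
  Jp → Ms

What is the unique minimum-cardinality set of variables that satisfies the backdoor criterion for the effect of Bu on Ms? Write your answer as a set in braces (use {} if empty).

{Es}

Variables eligible for adjustment (non-descendants of Bu, excluding Bu and Ms): {Es, Jp, Jw, Tq, Wh}.
Backdoor paths from Bu to Ms:
  P1: Bu <- Es -> Wh <- Jp -> Jw <- Tq -> Ms
  P2: Bu <- Es -> Wh <- Jp -> Ms
  P3: Bu <- Es -> Wh <- Tq -> Jw <- Jp -> Ms
  P4: Bu <- Es -> Wh <- Tq -> Ms
  P5: Bu <- Es -> Wh <- Jw <- Jp -> Ms
  P6: Bu <- Es -> Wh <- Jw <- Tq -> Ms
  P7: Bu <- Es -> Wh -> Ms
The empty set is not sufficient: P7 (Bu <- Es -> Wh -> Ms) has no collider blocking it and no conditioned non-collider, so it is open.
Try {Es}:
  P1: blocked at fork node Es ∈ conditioning set.
  P2: blocked at fork node Es ∈ conditioning set.
  P3: blocked at fork node Es ∈ conditioning set.
  P4: blocked at fork node Es ∈ conditioning set.
  P5: blocked at fork node Es ∈ conditioning set.
  P6: blocked at fork node Es ∈ conditioning set.
  P7: blocked at fork node Es ∈ conditioning set.
{Es} contains no descendant of Bu and blocks every backdoor path.
No other singleton works — e.g. {Jp} leaves P7 open — so {Es} is the unique smallest valid adjustment set.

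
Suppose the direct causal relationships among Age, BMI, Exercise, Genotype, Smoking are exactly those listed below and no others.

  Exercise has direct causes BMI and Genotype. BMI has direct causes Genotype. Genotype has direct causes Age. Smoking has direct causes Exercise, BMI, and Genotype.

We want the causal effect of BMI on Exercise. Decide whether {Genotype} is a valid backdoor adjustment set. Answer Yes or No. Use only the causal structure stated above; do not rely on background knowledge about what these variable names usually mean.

Yes

Backdoor paths from BMI to Exercise (paths whose first edge points into BMI):
  P1: BMI <- Genotype -> Exercise
  P2: BMI <- Genotype -> Smoking <- Exercise
Condition 1 (no descendant of BMI in the set): holds — descendants of BMI are {Exercise, Smoking}; none are in {Genotype}.
Condition 2 (every backdoor path blocked by {Genotype}):
  P1: blocked at fork node Genotype ∈ conditioning set.
  P2: blocked at fork node Genotype ∈ conditioning set.
{Genotype} satisfies the backdoor criterion.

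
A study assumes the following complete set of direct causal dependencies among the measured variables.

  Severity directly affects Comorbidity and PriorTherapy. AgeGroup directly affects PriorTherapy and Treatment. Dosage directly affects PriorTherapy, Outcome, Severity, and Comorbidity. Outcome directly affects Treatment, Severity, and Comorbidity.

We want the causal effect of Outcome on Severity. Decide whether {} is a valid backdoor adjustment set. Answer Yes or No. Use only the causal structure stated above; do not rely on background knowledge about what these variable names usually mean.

No

Backdoor paths from Outcome to Severity (paths whose first edge points into Outcome):
  P1: Outcome <- Dosage -> Severity
  P2: Outcome <- Dosage -> Comorbidity <- Severity
  P3: Outcome <- Dosage -> PriorTherapy <- Severity
Condition 1 (no descendant of Outcome in the set): holds — descendants of Outcome are {Comorbidity, PriorTherapy, Severity, Treatment}; none are in {}.
Condition 2 (every backdoor path blocked by {}):
  P1: open — no interior node is in the conditioning set.
  P2: blocked at collider Comorbidity (neither it nor any descendant is in the conditioning set).
  P3: blocked at collider PriorTherapy (neither it nor any descendant is in the conditioning set).
{} does not satisfy the backdoor criterion.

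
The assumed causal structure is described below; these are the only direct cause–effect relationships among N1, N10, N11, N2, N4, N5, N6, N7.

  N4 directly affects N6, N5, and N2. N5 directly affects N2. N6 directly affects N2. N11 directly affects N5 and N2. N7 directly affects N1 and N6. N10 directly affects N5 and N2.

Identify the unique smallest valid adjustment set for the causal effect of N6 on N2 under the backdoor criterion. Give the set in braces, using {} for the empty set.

{N4}

Variables eligible for adjustment (non-descendants of N6, excluding N6 and N2): {N1, N10, N11, N4, N5, N7}.
Backdoor paths from N6 to N2:
  P1: N6 <- N4 -> N5 <- N10 -> N2
  P2: N6 <- N4 -> N5 <- N11 -> N2
  P3: N6 <- N4 -> N5 -> N2
  P4: N6 <- N4 -> N2
The empty set is not sufficient: P3 (N6 <- N4 -> N5 -> N2) has no collider blocking it and no conditioned non-collider, so it is open.
Try {N4}:
  P1: blocked at fork node N4 ∈ conditioning set.
  P2: blocked at fork node N4 ∈ conditioning set.
  P3: blocked at fork node N4 ∈ conditioning set.
  P4: blocked at fork node N4 ∈ conditioning set.
{N4} contains no descendant of N6 and blocks every backdoor path.
No other singleton works — e.g. {N10} leaves P3 open — so {N4} is the unique smallest valid adjustment set.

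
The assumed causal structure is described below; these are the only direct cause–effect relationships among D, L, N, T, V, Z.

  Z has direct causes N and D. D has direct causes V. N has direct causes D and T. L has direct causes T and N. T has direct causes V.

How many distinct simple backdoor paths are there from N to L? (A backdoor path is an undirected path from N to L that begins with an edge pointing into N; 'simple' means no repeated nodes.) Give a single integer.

A backdoor path from N to L is any simple undirected path whose first edge points into N (i.e. leaves N via a parent).
Parents of N: {D, T}.
Enumerating:
  P1: N <- T -> L
  P2: N <- D <- V -> T -> L
That exhausts the simple backdoor paths. Count: 2.

2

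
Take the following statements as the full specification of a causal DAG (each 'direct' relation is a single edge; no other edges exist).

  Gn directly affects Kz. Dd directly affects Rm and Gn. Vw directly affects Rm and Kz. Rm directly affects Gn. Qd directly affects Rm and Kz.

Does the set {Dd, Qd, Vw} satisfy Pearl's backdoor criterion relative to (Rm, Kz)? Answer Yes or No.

Backdoor paths from Rm to Kz (paths whose first edge points into Rm):
  P1: Rm <- Vw -> Kz
  P2: Rm <- Dd -> Gn -> Kz
  P3: Rm <- Qd -> Kz
Condition 1 (no descendant of Rm in the set): holds — descendants of Rm are {Gn, Kz}; none are in {Dd, Qd, Vw}.
Condition 2 (every backdoor path blocked by {Dd, Qd, Vw}):
  P1: blocked at fork node Vw ∈ conditioning set.
  P2: blocked at fork node Dd ∈ conditioning set.
  P3: blocked at fork node Qd ∈ conditioning set.
{Dd, Qd, Vw} satisfies the backdoor criterion.

Yes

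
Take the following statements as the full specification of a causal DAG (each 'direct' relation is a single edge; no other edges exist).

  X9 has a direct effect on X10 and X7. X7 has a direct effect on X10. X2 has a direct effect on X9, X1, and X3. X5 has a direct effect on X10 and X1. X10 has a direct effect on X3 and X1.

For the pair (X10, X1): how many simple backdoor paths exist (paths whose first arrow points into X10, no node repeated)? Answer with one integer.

A backdoor path from X10 to X1 is any simple undirected path whose first edge points into X10 (i.e. leaves X10 via a parent).
Parents of X10: {X5, X7, X9}.
Enumerating:
  P1: X10 <- X9 <- X2 -> X1
  P2: X10 <- X7 <- X9 <- X2 -> X1
  P3: X10 <- X5 -> X1
That exhausts the simple backdoor paths. Count: 3.

3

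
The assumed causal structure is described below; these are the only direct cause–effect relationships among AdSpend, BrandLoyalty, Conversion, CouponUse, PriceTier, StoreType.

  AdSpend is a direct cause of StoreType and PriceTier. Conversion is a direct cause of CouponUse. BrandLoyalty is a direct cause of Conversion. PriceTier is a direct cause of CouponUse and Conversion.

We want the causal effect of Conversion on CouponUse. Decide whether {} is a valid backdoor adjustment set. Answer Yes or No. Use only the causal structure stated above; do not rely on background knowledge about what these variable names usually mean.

Backdoor paths from Conversion to CouponUse (paths whose first edge points into Conversion):
  P1: Conversion <- PriceTier -> CouponUse
Condition 1 (no descendant of Conversion in the set): holds — descendants of Conversion are {CouponUse}; none are in {}.
Condition 2 (every backdoor path blocked by {}):
  P1: open — no interior node is in the conditioning set.
{} does not satisfy the backdoor criterion.

No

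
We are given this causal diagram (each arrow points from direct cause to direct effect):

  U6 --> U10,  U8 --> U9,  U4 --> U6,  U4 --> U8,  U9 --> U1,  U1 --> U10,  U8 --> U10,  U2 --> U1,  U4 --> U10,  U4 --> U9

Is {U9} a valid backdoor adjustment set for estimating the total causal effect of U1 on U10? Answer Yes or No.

Yes

Backdoor paths from U1 to U10 (paths whose first edge points into U1):
  P1: U1 <- U9 <- U4 -> U8 -> U10
  P2: U1 <- U9 <- U4 -> U6 -> U10
  P3: U1 <- U9 <- U4 -> U10
  P4: U1 <- U9 <- U8 <- U4 -> U6 -> U10
  P5: U1 <- U9 <- U8 <- U4 -> U10
  P6: U1 <- U9 <- U8 -> U10
Condition 1 (no descendant of U1 in the set): holds — descendants of U1 are {U10}; none are in {U9}.
Condition 2 (every backdoor path blocked by {U9}):
  P1: blocked at chain node U9 ∈ conditioning set.
  P2: blocked at chain node U9 ∈ conditioning set.
  P3: blocked at chain node U9 ∈ conditioning set.
  P4: blocked at chain node U9 ∈ conditioning set.
  P5: blocked at chain node U9 ∈ conditioning set.
  P6: blocked at chain node U9 ∈ conditioning set.
{U9} satisfies the backdoor criterion.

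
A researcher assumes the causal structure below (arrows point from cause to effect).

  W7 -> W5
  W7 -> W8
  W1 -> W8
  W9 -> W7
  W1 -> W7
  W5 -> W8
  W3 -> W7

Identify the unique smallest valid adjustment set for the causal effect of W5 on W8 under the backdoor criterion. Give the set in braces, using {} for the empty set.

{W7}

Variables eligible for adjustment (non-descendants of W5, excluding W5 and W8): {W1, W3, W7, W9}.
Backdoor paths from W5 to W8:
  P1: W5 <- W7 <- W1 -> W8
  P2: W5 <- W7 -> W8
The empty set is not sufficient: P1 (W5 <- W7 <- W1 -> W8) has no collider blocking it and no conditioned non-collider, so it is open.
Try {W7}:
  P1: blocked at chain node W7 ∈ conditioning set.
  P2: blocked at fork node W7 ∈ conditioning set.
{W7} contains no descendant of W5 and blocks every backdoor path.
No other singleton works — e.g. {W3} leaves P1 open — so {W7} is the unique smallest valid adjustment set.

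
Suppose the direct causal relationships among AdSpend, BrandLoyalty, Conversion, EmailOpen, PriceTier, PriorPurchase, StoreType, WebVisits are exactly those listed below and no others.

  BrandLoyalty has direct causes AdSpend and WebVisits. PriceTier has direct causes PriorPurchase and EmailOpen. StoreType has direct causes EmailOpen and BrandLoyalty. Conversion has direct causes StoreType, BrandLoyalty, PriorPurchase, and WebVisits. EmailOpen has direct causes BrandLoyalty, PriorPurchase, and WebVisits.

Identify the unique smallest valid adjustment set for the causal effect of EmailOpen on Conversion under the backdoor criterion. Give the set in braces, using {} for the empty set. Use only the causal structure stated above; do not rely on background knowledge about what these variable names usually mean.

Variables eligible for adjustment (non-descendants of EmailOpen, excluding EmailOpen and Conversion): {AdSpend, BrandLoyalty, PriorPurchase, WebVisits}.
Backdoor paths from EmailOpen to Conversion:
  P1: EmailOpen <- PriorPurchase -> Conversion
  P2: EmailOpen <- WebVisits -> BrandLoyalty -> StoreType -> Conversion
  P3: EmailOpen <- WebVisits -> BrandLoyalty -> Conversion
  P4: EmailOpen <- WebVisits -> Conversion
  P5: EmailOpen <- BrandLoyalty <- WebVisits -> Conversion
  P6: EmailOpen <- BrandLoyalty -> StoreType -> Conversion
  P7: EmailOpen <- BrandLoyalty -> Conversion
The empty set is not sufficient: P1 (EmailOpen <- PriorPurchase -> Conversion) has no collider blocking it and no conditioned non-collider, so it is open.
Try {BrandLoyalty, PriorPurchase, WebVisits}:
  P1: blocked at fork node PriorPurchase ∈ conditioning set.
  P2: blocked at fork node WebVisits ∈ conditioning set.
  P3: blocked at fork node WebVisits ∈ conditioning set.
  P4: blocked at fork node WebVisits ∈ conditioning set.
  P5: blocked at chain node BrandLoyalty ∈ conditioning set.
  P6: blocked at fork node BrandLoyalty ∈ conditioning set.
  P7: blocked at fork node BrandLoyalty ∈ conditioning set.
{BrandLoyalty, PriorPurchase, WebVisits} contains no descendant of EmailOpen and blocks every backdoor path.
Every element of {BrandLoyalty, PriorPurchase, WebVisits} is needed (dropping BrandLoyalty leaves P6 open; dropping PriorPurchase leaves P1 open; dropping WebVisits leaves P4 open), so no proper subset is valid.
Among all size-3 subsets of the eligible variables, only {BrandLoyalty, PriorPurchase, WebVisits} blocks every backdoor path, so it is the unique smallest valid adjustment set.

{BrandLoyalty, PriorPurchase, WebVisits}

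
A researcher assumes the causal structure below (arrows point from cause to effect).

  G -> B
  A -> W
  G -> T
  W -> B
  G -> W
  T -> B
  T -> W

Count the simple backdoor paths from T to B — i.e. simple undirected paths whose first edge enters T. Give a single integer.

2

A backdoor path from T to B is any simple undirected path whose first edge points into T (i.e. leaves T via a parent).
Parents of T: {G}.
Enumerating:
  P1: T <- G -> W -> B
  P2: T <- G -> B
That exhausts the simple backdoor paths. Count: 2.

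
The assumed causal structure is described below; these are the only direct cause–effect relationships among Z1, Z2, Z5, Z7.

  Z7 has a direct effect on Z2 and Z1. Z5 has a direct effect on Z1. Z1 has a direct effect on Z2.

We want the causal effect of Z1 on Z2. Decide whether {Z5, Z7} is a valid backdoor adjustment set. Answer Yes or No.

Yes

Backdoor paths from Z1 to Z2 (paths whose first edge points into Z1):
  P1: Z1 <- Z7 -> Z2
Condition 1 (no descendant of Z1 in the set): holds — descendants of Z1 are {Z2}; none are in {Z5, Z7}.
Condition 2 (every backdoor path blocked by {Z5, Z7}):
  P1: blocked at fork node Z7 ∈ conditioning set.
{Z5, Z7} satisfies the backdoor criterion.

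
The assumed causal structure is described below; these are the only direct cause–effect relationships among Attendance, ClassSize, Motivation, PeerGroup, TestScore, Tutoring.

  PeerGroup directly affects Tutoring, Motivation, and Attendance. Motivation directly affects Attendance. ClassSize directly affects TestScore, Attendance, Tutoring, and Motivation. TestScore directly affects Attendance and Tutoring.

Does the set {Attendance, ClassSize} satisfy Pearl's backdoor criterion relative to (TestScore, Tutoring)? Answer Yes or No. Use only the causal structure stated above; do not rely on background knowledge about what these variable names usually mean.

Backdoor paths from TestScore to Tutoring (paths whose first edge points into TestScore):
  P1: TestScore <- ClassSize -> Motivation <- PeerGroup -> Tutoring
  P2: TestScore <- ClassSize -> Motivation -> Attendance <- PeerGroup -> Tutoring
  P3: TestScore <- ClassSize -> Tutoring
  P4: TestScore <- ClassSize -> Attendance <- PeerGroup -> Tutoring
  P5: TestScore <- ClassSize -> Attendance <- Motivation <- PeerGroup -> Tutoring
Condition 1 (no descendant of TestScore in the set): FAILS — Attendance is a descendant of TestScore.
Condition 2 (every backdoor path blocked by {Attendance, ClassSize}):
  P1: blocked at fork node ClassSize ∈ conditioning set.
  P2: blocked at fork node ClassSize ∈ conditioning set.
  P3: blocked at fork node ClassSize ∈ conditioning set.
  P4: blocked at fork node ClassSize ∈ conditioning set.
  P5: blocked at fork node ClassSize ∈ conditioning set.
{Attendance, ClassSize} does not satisfy the backdoor criterion.

No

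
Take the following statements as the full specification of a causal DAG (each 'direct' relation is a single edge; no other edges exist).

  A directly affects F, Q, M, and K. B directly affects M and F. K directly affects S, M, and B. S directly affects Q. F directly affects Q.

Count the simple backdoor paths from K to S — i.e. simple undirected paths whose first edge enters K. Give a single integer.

3

A backdoor path from K to S is any simple undirected path whose first edge points into K (i.e. leaves K via a parent).
Parents of K: {A}.
Enumerating:
  P1: K <- A -> F -> Q <- S
  P2: K <- A -> Q <- S
  P3: K <- A -> M <- B -> F -> Q <- S
That exhausts the simple backdoor paths. Count: 3.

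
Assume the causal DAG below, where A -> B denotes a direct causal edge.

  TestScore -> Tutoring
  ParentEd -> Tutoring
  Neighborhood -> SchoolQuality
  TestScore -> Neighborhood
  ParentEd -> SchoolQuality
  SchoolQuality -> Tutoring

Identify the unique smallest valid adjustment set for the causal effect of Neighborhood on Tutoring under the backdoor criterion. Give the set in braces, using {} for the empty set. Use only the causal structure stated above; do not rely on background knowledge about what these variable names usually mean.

Variables eligible for adjustment (non-descendants of Neighborhood, excluding Neighborhood and Tutoring): {ParentEd, TestScore}.
Backdoor paths from Neighborhood to Tutoring:
  P1: Neighborhood <- TestScore -> Tutoring
The empty set is not sufficient: P1 (Neighborhood <- TestScore -> Tutoring) has no collider blocking it and no conditioned non-collider, so it is open.
Try {TestScore}:
  P1: blocked at fork node TestScore ∈ conditioning set.
{TestScore} contains no descendant of Neighborhood and blocks every backdoor path.
No other singleton works — e.g. {ParentEd} leaves P1 open — so {TestScore} is the unique smallest valid adjustment set.

{TestScore}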